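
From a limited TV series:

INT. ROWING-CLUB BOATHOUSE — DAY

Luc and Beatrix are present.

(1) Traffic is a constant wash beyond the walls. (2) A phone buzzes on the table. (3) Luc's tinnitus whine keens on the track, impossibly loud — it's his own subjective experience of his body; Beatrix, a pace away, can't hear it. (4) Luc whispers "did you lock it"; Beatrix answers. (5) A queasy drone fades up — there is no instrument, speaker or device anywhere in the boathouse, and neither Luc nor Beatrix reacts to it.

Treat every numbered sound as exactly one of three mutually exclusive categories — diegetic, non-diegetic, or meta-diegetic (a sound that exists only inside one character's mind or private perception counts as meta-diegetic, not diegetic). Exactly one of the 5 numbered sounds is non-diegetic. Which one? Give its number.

(1) is diegetic: ambient/room sound belonging to the story's physical space.
Sound (2): an in-world source (a phone); characters could hear it, so diegetic.
(3) it's Luc's internal bodily sensation rendered as sound; only Luc 'hears' it → meta-diegetic.
(4) on-screen dialogue — Luc speaks and Beatrix is there to hear → diegetic.
Sound (5): nothing in the boathouse produces it and the characters don't hear it — pure soundtrack, so non-diegetic.
Only (5) is non-diegetic.

5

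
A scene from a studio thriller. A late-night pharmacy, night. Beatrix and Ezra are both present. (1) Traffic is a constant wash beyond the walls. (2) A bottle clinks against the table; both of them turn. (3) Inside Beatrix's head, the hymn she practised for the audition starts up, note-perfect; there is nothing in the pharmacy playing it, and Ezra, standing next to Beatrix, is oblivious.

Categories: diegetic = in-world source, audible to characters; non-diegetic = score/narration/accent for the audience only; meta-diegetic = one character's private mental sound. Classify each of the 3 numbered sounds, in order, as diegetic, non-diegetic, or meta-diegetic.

diegetic, diegetic, meta-diegetic

Sound (1): it's the actual ambient sound of the location, so diegetic.
(2) a bottle is a real object/event in the scene's world → diegetic.
(3) is meta-diegetic: the music is a memory playing inside Beatrix's mind alone; no real-world source, Ezra can't hear it.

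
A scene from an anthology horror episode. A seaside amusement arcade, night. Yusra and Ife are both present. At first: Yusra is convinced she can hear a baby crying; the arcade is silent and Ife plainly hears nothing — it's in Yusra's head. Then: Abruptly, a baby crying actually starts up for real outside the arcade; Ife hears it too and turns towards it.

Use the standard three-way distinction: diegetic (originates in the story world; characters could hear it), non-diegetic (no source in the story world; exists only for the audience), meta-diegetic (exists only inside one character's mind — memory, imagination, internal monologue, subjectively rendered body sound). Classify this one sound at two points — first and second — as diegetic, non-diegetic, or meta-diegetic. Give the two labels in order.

meta-diegetic, diegetic

First: only Yusra 'hears' it — imagined, in her mind → meta-diegetic.
Second: now there's a real external source and Ife hears it too — in the story world → diegetic.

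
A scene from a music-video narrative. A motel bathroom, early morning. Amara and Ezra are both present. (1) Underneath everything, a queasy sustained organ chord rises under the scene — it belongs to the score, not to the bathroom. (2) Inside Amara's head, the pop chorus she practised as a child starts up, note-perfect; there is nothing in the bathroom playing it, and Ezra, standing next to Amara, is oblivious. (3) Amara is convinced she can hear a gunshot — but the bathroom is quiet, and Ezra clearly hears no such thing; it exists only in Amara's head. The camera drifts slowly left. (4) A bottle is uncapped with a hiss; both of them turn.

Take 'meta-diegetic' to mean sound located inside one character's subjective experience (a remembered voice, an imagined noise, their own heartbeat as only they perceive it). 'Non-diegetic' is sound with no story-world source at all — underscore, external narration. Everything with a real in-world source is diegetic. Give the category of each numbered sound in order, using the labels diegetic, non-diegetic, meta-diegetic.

non-diegetic, meta-diegetic, meta-diegetic, diegetic

(1) is non-diegetic: nothing in the bathroom produces it and the characters don't hear it — pure soundtrack.
(2) the music is a memory playing inside Amara's mind alone; no real-world source, Ezra can't hear it → meta-diegetic.
(3) the sound is imagined by Amara; nothing in the story world is producing it and Ezra can't hear it → meta-diegetic.
(4) a bottle is a real object/event in the scene's world → diegetic.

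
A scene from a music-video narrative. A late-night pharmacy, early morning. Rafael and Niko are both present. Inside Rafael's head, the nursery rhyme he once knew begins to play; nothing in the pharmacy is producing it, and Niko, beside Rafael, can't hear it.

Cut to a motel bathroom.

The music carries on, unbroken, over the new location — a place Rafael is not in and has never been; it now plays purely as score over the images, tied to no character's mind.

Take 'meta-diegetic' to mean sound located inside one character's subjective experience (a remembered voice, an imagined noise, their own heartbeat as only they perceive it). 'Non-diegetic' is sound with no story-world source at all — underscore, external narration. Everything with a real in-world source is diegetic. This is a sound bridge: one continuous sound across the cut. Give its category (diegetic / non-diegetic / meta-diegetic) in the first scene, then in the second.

Scene one: the music exists only inside Rafael's mind; Niko can't hear it → meta-diegetic.
Scene two: it's detached from Rafael entirely and plays over unrelated images with no in-world source — conventional underscore → non-diegetic.

meta-diegetic, non-diegetic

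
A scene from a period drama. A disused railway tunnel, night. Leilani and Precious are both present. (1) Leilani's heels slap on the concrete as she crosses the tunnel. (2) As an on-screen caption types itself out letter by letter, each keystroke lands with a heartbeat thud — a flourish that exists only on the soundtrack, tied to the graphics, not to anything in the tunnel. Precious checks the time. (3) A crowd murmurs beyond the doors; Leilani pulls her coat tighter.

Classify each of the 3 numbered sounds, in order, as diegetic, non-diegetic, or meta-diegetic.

Sound (1): a character's body making contact with the set — an in-world sound, so diegetic.
(2) is non-diegetic: the caption isn't part of the story world, so neither is the sound tied to it.
(3) ambient/room sound belonging to the story's physical space → diegetic.

diegetic, non-diegetic, diegetic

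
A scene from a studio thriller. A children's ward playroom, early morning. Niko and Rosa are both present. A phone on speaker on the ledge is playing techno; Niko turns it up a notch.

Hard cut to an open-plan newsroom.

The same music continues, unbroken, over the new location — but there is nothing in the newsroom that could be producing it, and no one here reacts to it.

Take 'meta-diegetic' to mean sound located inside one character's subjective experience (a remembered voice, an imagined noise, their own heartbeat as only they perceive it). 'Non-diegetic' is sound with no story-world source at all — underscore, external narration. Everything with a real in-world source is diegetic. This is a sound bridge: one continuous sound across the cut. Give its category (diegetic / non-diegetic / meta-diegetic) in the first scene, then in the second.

diegetic, non-diegetic

Scene one: a phone on speaker is an on-screen source and Niko reacts to it → diegetic.
Scene two: there is no source in the newsroom and no one hears it — it's now underscore → non-diegetic.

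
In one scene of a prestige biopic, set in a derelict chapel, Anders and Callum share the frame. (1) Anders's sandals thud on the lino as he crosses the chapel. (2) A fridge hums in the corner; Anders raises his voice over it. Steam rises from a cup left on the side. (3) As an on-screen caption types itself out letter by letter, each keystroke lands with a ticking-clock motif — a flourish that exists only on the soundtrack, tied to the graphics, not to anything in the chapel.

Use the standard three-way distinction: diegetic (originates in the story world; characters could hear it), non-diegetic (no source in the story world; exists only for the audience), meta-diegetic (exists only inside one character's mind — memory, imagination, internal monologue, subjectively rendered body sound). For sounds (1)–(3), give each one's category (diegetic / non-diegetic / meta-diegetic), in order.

diegetic, diegetic, non-diegetic

(1) it's the physical sound of Anders moving in the space → diegetic.
(2) a fridge is part of the location's real environment → diegetic.
Sound (3): sound married to a title/caption — outside the diegesis by definition, so non-diegetic.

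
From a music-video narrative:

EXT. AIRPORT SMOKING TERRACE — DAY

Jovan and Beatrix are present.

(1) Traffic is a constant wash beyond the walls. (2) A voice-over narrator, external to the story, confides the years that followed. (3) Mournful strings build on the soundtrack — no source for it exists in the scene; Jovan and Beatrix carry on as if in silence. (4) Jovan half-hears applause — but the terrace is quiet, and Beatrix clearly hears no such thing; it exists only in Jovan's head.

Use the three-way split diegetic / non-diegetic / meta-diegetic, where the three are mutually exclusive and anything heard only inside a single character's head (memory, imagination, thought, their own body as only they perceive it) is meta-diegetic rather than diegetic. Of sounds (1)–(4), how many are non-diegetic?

Sound (1): traffic is part of the location's real environment, so diegetic.
Sound (2): external voice-over — not a character, not heard by anyone in the scene, so non-diegetic.
Sound (3): it has no source in the story world and no character can hear it — it's underscore, so non-diegetic.
Sound (4): Jovan alone 'hears' it — an imagined sound, not present in the space, so meta-diegetic.
Non-diegetic: (2), (3) — that's 2.

2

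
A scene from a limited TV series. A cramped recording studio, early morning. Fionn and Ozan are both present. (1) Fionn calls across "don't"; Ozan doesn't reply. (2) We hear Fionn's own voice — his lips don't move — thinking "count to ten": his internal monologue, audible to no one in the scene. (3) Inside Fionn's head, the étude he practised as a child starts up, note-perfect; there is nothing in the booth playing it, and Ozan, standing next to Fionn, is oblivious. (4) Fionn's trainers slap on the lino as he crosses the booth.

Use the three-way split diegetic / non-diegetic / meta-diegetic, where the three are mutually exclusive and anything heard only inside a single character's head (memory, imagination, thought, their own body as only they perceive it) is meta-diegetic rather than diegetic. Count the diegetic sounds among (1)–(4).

Sound (1): on-screen dialogue — Fionn speaks and Ozan is there to hear, so diegetic.
(2) Fionn's thought-voice: a private mental sound no other character can hear → meta-diegetic.
(3) remembered music, private to Fionn — Ozan is oblivious because it isn't in the room → meta-diegetic.
(4) Fionn's footsteps are produced in the story world → diegetic.
Diegetic: (1), (4) — that's 2.

2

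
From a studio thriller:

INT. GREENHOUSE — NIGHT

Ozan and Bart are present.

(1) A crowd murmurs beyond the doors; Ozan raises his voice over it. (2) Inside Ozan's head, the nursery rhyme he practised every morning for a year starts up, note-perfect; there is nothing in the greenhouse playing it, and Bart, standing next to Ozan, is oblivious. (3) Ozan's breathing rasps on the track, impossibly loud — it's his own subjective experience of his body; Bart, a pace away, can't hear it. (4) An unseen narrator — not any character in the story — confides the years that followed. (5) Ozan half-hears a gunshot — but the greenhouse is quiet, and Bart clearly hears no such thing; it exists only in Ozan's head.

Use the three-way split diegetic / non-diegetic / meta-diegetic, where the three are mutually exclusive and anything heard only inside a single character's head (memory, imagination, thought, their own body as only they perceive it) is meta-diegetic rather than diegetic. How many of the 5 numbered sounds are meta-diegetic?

(1) is diegetic: it's the actual ambient sound of the location.
(2) remembered music, private to Ozan — Bart is oblivious because it isn't in the room → meta-diegetic.
(3) is meta-diegetic: it's Ozan's internal bodily sensation rendered as sound; only Ozan 'hears' it.
(4) is non-diegetic: commentary laid over the scene from outside the fiction.
(5) subjective to Ozan: the greenhouse is silent and Bart hears nothing → meta-diegetic.
So 3 of the 5 are meta-diegetic: (2), (3), (5).

3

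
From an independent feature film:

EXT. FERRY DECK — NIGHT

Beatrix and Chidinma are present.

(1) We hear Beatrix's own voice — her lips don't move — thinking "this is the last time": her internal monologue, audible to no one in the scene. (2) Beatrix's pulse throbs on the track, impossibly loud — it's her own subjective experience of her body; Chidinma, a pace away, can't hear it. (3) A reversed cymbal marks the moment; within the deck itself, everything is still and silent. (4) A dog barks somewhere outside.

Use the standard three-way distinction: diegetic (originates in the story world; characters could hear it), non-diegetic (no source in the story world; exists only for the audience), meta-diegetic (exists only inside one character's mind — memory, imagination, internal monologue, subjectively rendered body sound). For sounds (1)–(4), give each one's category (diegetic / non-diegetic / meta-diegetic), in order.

meta-diegetic, meta-diegetic, non-diegetic, diegetic

(1) is meta-diegetic: it's Beatrix's unspoken thought, heard only by the audience via her subjectivity.
(2) is meta-diegetic: point-of-audition from inside Beatrix's body; not a sound in the room.
(3) it's a sound-design accent with no in-world source; no one in the scene can hear it → non-diegetic.
Sound (4): a dog is a real object/event in the scene's world, so diegetic.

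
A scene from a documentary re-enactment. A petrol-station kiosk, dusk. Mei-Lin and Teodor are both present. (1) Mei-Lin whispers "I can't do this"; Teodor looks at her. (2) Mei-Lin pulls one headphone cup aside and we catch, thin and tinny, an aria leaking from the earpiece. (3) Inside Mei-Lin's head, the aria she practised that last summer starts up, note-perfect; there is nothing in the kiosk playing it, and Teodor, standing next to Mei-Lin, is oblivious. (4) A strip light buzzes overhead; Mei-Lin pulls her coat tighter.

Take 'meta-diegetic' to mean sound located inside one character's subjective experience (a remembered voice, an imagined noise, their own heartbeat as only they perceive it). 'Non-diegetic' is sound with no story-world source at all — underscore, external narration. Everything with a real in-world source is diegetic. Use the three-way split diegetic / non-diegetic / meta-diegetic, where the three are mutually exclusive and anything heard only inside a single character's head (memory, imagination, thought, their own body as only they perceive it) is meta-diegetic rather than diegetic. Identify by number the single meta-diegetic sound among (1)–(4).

(1) is diegetic: on-screen dialogue — Mei-Lin speaks and Teodor is there to hear.
Sound (2): the earpiece is a real device on Mei-Lin's head — source music, so diegetic.
(3) remembered music, private to Mei-Lin — Teodor is oblivious because it isn't in the room → meta-diegetic.
(4) it's the actual ambient sound of the location → diegetic.
Only (3) is meta-diegetic.

3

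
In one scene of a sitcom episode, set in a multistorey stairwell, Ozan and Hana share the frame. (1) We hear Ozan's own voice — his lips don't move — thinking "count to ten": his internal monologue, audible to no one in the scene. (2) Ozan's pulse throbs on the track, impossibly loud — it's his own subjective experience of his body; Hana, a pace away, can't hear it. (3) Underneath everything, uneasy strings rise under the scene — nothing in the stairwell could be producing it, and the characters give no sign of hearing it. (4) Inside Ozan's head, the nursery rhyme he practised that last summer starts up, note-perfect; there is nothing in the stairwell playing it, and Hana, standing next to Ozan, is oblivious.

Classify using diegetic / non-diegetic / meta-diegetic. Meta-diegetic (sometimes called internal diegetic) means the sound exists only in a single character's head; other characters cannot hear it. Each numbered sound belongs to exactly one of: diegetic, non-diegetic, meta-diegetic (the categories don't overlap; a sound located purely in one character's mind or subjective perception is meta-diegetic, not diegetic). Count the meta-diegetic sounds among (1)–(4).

3

(1) is meta-diegetic: internal monologue — inside Ozan's mind, not spoken into the scene.
Sound (2): it's Ozan's internal bodily sensation rendered as sound; only Ozan 'hears' it, so meta-diegetic.
Sound (3): it has no source in the story world and no character can hear it — it's underscore, so non-diegetic.
(4) is meta-diegetic: the music is a memory playing inside Ozan's mind alone; no real-world source, Hana can't hear it.
Meta-diegetic: (1), (2), (4) — that's 3.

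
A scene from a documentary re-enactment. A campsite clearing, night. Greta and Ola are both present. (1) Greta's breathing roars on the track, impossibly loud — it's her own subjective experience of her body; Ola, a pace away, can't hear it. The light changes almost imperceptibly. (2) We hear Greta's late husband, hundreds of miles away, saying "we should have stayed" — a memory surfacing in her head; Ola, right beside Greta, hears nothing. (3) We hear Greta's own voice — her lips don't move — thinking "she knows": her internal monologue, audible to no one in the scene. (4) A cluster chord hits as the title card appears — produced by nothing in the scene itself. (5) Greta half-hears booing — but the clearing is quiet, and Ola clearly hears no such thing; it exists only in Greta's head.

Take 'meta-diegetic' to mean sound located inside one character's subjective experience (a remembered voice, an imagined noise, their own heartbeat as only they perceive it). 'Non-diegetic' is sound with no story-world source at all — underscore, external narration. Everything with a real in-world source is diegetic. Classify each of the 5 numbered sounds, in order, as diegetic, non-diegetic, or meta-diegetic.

meta-diegetic, meta-diegetic, meta-diegetic, non-diegetic, meta-diegetic

(1) is meta-diegetic: it's Greta's internal bodily sensation rendered as sound; only Greta 'hears' it.
(2) is meta-diegetic: the voice is a memory playing only inside Greta's mind; Ola can't hear it.
Sound (3): it's Greta's unspoken thought, heard only by the audience via her subjectivity, so meta-diegetic.
(4) nothing in the scene produces it; it's an accent added for the audience → non-diegetic.
(5) the sound is imagined by Greta; nothing in the story world is producing it and Ola can't hear it → meta-diegetic.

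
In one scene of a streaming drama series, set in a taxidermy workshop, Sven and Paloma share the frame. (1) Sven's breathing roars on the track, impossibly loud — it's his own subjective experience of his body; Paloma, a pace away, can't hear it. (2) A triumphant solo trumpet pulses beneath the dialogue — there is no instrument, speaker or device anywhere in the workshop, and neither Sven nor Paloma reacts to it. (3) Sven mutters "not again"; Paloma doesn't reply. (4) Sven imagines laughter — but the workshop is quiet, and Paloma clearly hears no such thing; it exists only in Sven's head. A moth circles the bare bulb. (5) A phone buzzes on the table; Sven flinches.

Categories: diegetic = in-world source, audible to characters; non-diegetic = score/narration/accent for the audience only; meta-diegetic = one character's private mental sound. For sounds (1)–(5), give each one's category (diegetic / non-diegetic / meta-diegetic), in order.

(1) is meta-diegetic: a subjective body sound — Sven's private perception, inaudible to Paloma.
(2) is non-diegetic: score with no on-screen or off-screen source; it exists for the audience alone.
(3) is diegetic: spoken by a character present in the story world.
(4) the sound is imagined by Sven; nothing in the story world is producing it and Paloma can't hear it → meta-diegetic.
Sound (5): an in-world source (a phone); characters could hear it, so diegetic.

meta-diegetic, non-diegetic, diegetic, meta-diegetic, diegetic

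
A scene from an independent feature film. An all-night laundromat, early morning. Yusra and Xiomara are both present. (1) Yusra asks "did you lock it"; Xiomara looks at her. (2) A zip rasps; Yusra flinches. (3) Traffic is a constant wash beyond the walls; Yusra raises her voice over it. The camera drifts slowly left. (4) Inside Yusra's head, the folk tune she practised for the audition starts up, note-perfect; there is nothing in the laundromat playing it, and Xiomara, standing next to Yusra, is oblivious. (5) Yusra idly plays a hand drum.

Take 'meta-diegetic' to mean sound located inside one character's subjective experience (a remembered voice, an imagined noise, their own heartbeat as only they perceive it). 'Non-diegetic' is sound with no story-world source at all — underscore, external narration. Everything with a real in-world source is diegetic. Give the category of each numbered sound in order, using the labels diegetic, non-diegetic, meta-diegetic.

diegetic, diegetic, diegetic, meta-diegetic, diegetic

(1) is diegetic: on-screen dialogue — Yusra speaks and Xiomara is there to hear.
(2) is diegetic: an in-world source (a zip); characters could hear it.
(3) it's the actual ambient sound of the location → diegetic.
Sound (4): remembered music, private to Yusra — Xiomara is oblivious because it isn't in the room, so meta-diegetic.
(5) is diegetic: a character is playing a hand drum on screen.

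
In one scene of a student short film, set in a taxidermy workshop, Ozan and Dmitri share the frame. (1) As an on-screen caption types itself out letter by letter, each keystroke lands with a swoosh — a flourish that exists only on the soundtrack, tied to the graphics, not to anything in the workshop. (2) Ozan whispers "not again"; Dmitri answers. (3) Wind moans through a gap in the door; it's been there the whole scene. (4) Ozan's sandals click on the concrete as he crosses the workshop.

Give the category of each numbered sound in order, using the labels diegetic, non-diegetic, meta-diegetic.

Sound (1): the caption isn't part of the story world, so neither is the sound tied to it, so non-diegetic.
Sound (2): Ozan is a character speaking aloud in the scene, so diegetic.
(3) is diegetic: ambient/room sound belonging to the story's physical space.
(4) it's the physical sound of Ozan moving in the space → diegetic.

non-diegetic, diegetic, diegetic, diegetic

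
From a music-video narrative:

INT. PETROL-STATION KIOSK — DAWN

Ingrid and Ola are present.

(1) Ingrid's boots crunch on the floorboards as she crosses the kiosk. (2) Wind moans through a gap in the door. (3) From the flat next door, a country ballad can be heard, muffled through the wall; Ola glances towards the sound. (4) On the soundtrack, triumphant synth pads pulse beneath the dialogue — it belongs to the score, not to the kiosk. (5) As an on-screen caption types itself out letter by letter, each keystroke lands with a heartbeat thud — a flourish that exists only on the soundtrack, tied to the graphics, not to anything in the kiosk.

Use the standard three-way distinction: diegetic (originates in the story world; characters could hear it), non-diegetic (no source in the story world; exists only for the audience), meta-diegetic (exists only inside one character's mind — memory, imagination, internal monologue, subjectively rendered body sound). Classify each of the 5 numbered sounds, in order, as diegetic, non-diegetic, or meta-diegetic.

diegetic, diegetic, diegetic, non-diegetic, non-diegetic

(1) a character's body making contact with the set — an in-world sound → diegetic.
(2) is diegetic: it's the actual ambient sound of the location.
Sound (3): the music has an off-screen but real-world source and a character hears it, so diegetic.
(4) score with no on-screen or off-screen source; it exists for the audience alone → non-diegetic.
(5) is non-diegetic: it accompanies on-screen graphics, not anything inside the story world.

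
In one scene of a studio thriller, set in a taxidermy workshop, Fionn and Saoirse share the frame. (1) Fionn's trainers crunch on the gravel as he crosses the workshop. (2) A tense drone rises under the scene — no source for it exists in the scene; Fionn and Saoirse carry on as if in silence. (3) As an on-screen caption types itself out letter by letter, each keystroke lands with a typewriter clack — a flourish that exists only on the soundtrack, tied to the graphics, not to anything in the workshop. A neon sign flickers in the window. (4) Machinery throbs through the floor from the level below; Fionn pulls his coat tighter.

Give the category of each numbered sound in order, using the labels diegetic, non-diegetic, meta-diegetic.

diegetic, non-diegetic, non-diegetic, diegetic

Sound (1): a character's body making contact with the set — an in-world sound, so diegetic.
Sound (2): nothing in the workshop produces it and the characters don't hear it — pure soundtrack, so non-diegetic.
Sound (3): sound married to a title/caption — outside the diegesis by definition, so non-diegetic.
(4) is diegetic: it's the actual ambient sound of the location.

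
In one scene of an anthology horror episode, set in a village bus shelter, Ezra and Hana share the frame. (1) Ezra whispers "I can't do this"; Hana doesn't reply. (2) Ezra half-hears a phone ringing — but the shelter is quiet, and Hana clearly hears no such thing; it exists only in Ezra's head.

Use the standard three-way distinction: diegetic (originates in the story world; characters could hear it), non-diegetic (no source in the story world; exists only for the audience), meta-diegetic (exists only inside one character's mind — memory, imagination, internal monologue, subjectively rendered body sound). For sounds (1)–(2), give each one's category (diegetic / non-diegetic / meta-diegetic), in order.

diegetic, meta-diegetic

(1) on-screen dialogue — Ezra speaks and Hana is there to hear → diegetic.
(2) Ezra alone 'hears' it — an imagined sound, not present in the space → meta-diegetic.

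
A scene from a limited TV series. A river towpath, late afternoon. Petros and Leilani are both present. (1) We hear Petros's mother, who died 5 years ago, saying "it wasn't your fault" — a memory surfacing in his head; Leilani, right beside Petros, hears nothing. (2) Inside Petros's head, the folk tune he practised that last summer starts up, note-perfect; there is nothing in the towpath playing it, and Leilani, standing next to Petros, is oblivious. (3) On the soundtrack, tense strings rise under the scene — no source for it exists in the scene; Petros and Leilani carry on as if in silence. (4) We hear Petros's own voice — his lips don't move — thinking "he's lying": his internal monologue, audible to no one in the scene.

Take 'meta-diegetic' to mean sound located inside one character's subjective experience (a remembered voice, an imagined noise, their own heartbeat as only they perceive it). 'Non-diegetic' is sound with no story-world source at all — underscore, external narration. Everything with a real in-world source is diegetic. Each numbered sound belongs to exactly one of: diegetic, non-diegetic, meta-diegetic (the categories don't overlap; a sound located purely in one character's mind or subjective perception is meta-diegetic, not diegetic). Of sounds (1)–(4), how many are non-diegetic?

1

(1) is meta-diegetic: a remembered line, private to Petros — not present in the room, not audible to Leilani.
(2) is meta-diegetic: it lives in Petros's subjectivity, not in the towpath.
(3) score with no on-screen or off-screen source; it exists for the audience alone → non-diegetic.
(4) is meta-diegetic: Petros's thought-voice: a private mental sound no other character can hear.
So 1 of the 4 is non-diegetic: (3).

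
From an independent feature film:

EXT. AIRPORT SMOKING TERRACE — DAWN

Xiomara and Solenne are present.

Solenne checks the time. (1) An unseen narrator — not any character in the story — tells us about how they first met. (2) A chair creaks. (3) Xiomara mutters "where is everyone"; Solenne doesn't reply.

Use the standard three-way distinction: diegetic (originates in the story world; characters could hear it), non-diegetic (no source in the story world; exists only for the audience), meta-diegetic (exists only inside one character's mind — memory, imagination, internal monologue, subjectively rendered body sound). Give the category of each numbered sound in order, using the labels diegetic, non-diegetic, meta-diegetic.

non-diegetic, diegetic, diegetic

(1) the narrator exists outside the story world, addressing only the audience → non-diegetic.
(2) is diegetic: an in-world source (a chair); characters could hear it.
(3) is diegetic: on-screen dialogue — Xiomara speaks and Solenne is there to hear.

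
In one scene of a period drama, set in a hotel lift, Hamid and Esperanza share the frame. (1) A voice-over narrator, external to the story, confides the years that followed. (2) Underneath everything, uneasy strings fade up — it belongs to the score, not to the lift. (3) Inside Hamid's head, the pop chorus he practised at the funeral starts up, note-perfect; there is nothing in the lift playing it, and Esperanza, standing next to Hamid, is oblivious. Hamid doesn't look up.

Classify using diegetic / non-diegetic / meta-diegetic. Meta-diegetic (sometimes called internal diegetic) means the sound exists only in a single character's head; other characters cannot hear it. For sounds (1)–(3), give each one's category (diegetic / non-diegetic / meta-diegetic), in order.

non-diegetic, non-diegetic, meta-diegetic

(1) the narrator exists outside the story world, addressing only the audience → non-diegetic.
Sound (2): score with no on-screen or off-screen source; it exists for the audience alone, so non-diegetic.
Sound (3): it lives in Hamid's subjectivity, not in the lift, so meta-diegetic.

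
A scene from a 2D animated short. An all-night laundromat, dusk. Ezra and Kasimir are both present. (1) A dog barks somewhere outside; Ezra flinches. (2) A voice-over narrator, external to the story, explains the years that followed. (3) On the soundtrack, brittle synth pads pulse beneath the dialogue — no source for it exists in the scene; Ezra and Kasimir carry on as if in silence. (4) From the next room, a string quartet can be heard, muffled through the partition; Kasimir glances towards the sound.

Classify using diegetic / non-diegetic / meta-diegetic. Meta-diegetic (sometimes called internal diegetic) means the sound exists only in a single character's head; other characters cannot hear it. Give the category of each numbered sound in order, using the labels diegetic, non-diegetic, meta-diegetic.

(1) is diegetic: an in-world source (a dog); characters could hear it.
(2) is non-diegetic: the narrator exists outside the story world, addressing only the audience.
(3) nothing in the laundromat produces it and the characters don't hear it — pure soundtrack → non-diegetic.
Sound (4): it's coming from the next room — a location within the story world — and Kasimir reacts, so diegetic.

diegetic, non-diegetic, non-diegetic, diegetic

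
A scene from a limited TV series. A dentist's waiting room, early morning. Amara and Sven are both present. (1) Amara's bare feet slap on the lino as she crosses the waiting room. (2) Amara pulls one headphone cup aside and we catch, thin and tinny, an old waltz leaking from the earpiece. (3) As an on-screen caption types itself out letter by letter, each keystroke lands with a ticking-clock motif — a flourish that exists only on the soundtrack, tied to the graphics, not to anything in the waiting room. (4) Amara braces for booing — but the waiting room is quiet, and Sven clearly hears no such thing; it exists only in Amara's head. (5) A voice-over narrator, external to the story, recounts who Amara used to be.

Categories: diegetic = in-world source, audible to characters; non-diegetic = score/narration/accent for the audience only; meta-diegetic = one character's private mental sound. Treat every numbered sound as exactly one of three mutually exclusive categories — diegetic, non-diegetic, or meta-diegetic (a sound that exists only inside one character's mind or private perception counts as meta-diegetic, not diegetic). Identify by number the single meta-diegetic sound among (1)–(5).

Sound (1): Amara's footsteps are produced in the story world, so diegetic.
Sound (2): the earpiece is a real device on Amara's head — source music, so diegetic.
(3) the caption isn't part of the story world, so neither is the sound tied to it → non-diegetic.
(4) the sound is imagined by Amara; nothing in the story world is producing it and Sven can't hear it → meta-diegetic.
Sound (5): commentary laid over the scene from outside the fiction, so non-diegetic.
Only (4) is meta-diegetic.

4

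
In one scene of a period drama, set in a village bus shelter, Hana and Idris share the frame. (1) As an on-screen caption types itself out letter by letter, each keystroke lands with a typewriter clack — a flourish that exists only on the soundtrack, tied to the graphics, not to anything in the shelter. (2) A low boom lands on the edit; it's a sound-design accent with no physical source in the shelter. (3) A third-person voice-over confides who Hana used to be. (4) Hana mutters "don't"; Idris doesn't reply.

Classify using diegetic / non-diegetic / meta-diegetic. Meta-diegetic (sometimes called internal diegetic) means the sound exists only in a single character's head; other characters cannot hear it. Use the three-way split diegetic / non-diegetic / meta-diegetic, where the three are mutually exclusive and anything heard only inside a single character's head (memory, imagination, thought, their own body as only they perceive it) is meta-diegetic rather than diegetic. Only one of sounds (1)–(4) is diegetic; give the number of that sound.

4

(1) is non-diegetic: sound married to a title/caption — outside the diegesis by definition.
(2) is non-diegetic: it's a sound-design accent with no in-world source; no one in the scene can hear it.
(3) is non-diegetic: commentary laid over the scene from outside the fiction.
Sound (4): on-screen dialogue — Hana speaks and Idris is there to hear, so diegetic.
Only (4) is diegetic.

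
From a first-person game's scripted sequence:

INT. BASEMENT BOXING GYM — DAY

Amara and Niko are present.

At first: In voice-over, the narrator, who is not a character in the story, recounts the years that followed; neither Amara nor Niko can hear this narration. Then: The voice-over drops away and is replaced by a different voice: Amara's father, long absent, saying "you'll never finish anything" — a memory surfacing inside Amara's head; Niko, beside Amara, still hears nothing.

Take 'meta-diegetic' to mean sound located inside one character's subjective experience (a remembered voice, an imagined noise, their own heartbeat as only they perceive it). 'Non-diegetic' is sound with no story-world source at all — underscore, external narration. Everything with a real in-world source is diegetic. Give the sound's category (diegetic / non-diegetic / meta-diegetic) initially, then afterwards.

non-diegetic, meta-diegetic

Initially: the external narrator addresses only the audience — outside the story world → non-diegetic.
Afterwards: the replacement voice is a memory inside Amara's mind specifically → meta-diegetic.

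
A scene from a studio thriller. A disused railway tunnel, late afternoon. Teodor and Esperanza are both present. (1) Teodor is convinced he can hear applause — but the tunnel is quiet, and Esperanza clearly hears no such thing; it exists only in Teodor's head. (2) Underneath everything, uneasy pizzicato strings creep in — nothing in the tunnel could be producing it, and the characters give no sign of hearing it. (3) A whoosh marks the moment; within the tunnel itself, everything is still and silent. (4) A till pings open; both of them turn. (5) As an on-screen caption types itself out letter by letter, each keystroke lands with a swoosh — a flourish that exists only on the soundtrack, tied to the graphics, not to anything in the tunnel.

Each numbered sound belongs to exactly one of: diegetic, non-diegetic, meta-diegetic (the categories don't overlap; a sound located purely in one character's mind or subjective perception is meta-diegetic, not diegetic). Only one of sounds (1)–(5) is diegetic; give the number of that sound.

4

(1) Teodor alone 'hears' it — an imagined sound, not present in the space → meta-diegetic.
Sound (2): nothing in the tunnel produces it and the characters don't hear it — pure soundtrack, so non-diegetic.
(3) is non-diegetic: nothing in the scene produces it; it's an accent added for the audience.
Sound (4): the sound comes from a till physically present in the location, so diegetic.
Sound (5): sound married to a title/caption — outside the diegesis by definition, so non-diegetic.
Only (4) is diegetic.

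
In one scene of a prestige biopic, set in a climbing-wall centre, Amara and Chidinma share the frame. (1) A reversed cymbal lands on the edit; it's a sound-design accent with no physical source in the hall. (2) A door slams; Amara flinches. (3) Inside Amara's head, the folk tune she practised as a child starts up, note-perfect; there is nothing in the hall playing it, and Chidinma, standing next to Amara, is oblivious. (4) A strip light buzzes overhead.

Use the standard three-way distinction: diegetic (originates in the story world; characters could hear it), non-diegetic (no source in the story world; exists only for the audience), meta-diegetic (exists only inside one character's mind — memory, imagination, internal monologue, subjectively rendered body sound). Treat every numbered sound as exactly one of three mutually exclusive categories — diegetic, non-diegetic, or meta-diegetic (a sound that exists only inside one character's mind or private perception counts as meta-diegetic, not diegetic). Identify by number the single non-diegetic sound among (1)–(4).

1

(1) is non-diegetic: nothing in the scene produces it; it's an accent added for the audience.
Sound (2): the sound comes from a door physically present in the location, so diegetic.
(3) the music is a memory playing inside Amara's mind alone; no real-world source, Chidinma can't hear it → meta-diegetic.
Sound (4): it's the actual ambient sound of the location, so diegetic.
Only (1) is non-diegetic.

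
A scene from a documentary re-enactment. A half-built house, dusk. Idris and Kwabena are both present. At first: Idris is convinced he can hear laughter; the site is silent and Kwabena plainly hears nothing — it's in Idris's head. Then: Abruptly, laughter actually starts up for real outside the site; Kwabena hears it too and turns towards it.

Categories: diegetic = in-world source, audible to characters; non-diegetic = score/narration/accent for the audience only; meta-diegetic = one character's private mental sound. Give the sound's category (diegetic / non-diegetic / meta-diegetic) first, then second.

First: only Idris 'hears' it — imagined, in his mind → meta-diegetic.
Second: now there's a real external source and Kwabena hears it too — in the story world → diegetic.

meta-diegetic, diegetic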